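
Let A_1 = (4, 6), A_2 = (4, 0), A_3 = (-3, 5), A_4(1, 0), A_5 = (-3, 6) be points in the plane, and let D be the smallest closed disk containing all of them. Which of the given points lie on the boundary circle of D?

A_1, A_2, A_5

The minimum enclosing circle of a finite set is fixed by two of the points (as a diameter) or three (as a circumcircle).
The farthest pair is A_2–A_5 with squared distance 85. The circle on this segment as diameter has centre (0.5, 3) and r² = 85/4 = 21.25.
Check A_1: distance² to centre = 21.25 ≤ 21.25, so it lies inside.
All remaining points lie in this disk, and no smaller disk contains both endpoints, so this is the minimum enclosing circle.
The points at distance exactly r from the centre are A_1, A_2, A_5 — 3 points.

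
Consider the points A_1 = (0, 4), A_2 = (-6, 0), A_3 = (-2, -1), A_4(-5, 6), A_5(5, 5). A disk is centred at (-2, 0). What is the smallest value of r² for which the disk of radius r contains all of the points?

74

The required radius is the distance from (-2, 0) to the farthest point.
Squared distances: 20, 16, 1, 45, 74.
Maximum is 74, attained at A_5.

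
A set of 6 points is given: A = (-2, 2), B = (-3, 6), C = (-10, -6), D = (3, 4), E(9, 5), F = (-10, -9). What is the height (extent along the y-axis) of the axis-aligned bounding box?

max y = 6, min y = -9, so height = 15.

15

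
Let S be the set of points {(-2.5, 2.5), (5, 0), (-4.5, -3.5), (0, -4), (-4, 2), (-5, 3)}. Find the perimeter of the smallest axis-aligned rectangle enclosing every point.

34

Width = max x − min x = 5 − (-5) = 10.
Height = max y − min y = 3 − (-4) = 7.
Perimeter = 2(10 + 7) = 34.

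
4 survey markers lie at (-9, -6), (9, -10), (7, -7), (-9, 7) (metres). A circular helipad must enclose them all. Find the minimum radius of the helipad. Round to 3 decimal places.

12.379

The farthest pair is (9, -10)–(-9, 7) with squared distance 613. The circle on this segment as diameter has centre (0, -1.5) and r² = 613/4 = 153.25.
Check (-9, -6): distance² to centre = 101.25 ≤ 153.25, so it lies inside.
All remaining points lie in this disk, and no smaller disk contains both endpoints, so this is the minimum enclosing circle.
r = √(153.25) ≈ 12.379.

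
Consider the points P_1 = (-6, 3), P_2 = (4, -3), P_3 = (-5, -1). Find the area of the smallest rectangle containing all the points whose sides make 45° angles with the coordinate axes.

In coordinates u = x + y, v = x − y the rectangle is axis-aligned; the map (x,y)→(u,v) scales areas by 2.
u-values: -3, 1, -6; range = 1 − (-6) = 7.
v-values: -9, 7, -4; range = 7 − (-9) = 16.
Area = (7 × 16) / 2 = 56.

56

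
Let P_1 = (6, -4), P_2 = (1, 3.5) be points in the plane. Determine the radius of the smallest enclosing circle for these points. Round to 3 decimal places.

The smallest circle enclosing two points has them as diameter endpoints.
Centre = midpoint = (3.5, -0.25); r² = |P_1P_2|²/4 = 81.25/4 = 20.3125.
r = √(20.3125) ≈ 4.507.

4.507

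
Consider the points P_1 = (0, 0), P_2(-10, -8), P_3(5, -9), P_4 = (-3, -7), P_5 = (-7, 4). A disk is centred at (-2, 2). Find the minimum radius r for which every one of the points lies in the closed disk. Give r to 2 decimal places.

13.04

The required radius is the distance from (-2, 2) to the farthest point.
Squared distances: 8, 164, 170, 82, 29.
Maximum is 170, attained at P_3.
r = √170 ≈ 13.04.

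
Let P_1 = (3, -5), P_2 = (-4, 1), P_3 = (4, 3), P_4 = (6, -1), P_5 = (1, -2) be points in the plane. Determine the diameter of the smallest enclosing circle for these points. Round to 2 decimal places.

The minimum enclosing circle of a finite set is fixed by two of the points (as a diameter) or three (as a circumcircle).
The minimum enclosing circle is determined by three boundary points: P_1, P_2, P_4.
Their circumcentre is (43/46, -15/46) with r² = 27625/1058.
The farthest remaining point P_3 is at distance² 21645/1058 ≤ 27625/1058.
Diameter = 2r = 2√(27625/1058) ≈ 10.22.

10.22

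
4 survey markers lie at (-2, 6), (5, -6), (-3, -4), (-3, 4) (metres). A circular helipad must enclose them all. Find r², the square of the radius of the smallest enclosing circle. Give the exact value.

The minimum enclosing circle of a finite set is fixed by two of the points (as a diameter) or three (as a circumcircle).
The farthest pair is (-2, 6)–(5, -6) with squared distance 193. The circle on this segment as diameter has centre (1.5, 0) and r² = 193/4 = 48.25.
Check (-3, -4): distance² to centre = 36.25 ≤ 48.25, so it lies inside.
All remaining points lie in this disk, and no smaller disk contains both endpoints, so this is the minimum enclosing circle.

48.25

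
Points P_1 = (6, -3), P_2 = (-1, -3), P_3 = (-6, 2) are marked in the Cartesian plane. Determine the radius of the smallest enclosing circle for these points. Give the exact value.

6.5

Side lengths²: P_1P_2² = 49, P_1P_3² = 169, P_2P_3² = 50.
Since P_1P_3² = 169 ≥ 50 + 49 = 99, the angle opposite P_1P_3 is not acute, so the smallest enclosing circle has P_1P_3 as diameter.
Centre = midpoint of P_1P_3 = (0, -0.5), r² = 169/4 = 42.25.
r = √(42.25) = 6.5.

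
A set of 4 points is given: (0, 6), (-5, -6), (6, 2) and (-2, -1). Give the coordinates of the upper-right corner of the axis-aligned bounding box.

(6, 6)

x-range [-5, 6], y-range [-6, 6].
The upper-right corner is (6, 6).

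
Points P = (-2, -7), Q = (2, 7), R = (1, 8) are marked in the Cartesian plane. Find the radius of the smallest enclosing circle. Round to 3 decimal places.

7.649

Side lengths²: PQ² = 212, PR² = 234, QR² = 2.
Since PR² = 234 ≥ 212 + 2 = 214, the angle opposite PR is not acute, so the smallest enclosing circle has PR as diameter.
Centre = midpoint of PR = (-0.5, 0.5), r² = 234/4 = 58.5.
r = √(58.5) ≈ 7.649.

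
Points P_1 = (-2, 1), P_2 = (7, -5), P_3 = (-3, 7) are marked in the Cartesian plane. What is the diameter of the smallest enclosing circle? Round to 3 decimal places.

15.620

Side lengths²: P_1P_2² = 117, P_1P_3² = 37, P_2P_3² = 244.
Since P_2P_3² = 244 ≥ 117 + 37 = 154, the angle opposite P_2P_3 is not acute, so the smallest enclosing circle has P_2P_3 as diameter.
Centre = midpoint of P_2P_3 = (2, 1), r² = 244/4 = 61.
Diameter = 2r = 2√61 ≈ 15.620.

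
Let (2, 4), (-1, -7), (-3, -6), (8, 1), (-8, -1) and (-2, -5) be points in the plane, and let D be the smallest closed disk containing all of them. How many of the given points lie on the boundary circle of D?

The farthest pair is (8, 1)–(-8, -1) with squared distance 260. The circle on this segment as diameter has centre (0, 0) and r² = 260/4 = 65.
Check (2, 4): distance² to centre = 20 ≤ 65, so it lies inside.
All remaining points lie in this disk, and no smaller disk contains both endpoints, so this is the minimum enclosing circle.
The points at distance exactly r from the centre are (8, 1), (-8, -1) — 2 points.

2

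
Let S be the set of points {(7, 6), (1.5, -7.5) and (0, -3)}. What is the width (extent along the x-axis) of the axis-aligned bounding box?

7

max x = 7, min x = 0, so width = 7.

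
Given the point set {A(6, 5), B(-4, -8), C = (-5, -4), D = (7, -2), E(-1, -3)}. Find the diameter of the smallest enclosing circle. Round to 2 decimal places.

The minimum enclosing circle of a finite set is fixed by two of the points (as a diameter) or three (as a circumcircle).
The farthest pair is A–B with squared distance 269. The circle on this segment as diameter has centre (1, -1.5) and r² = 269/4 = 67.25.
Check C: distance² to centre = 42.25 ≤ 67.25, so it lies inside.
All remaining points lie in this disk, and no smaller disk contains both endpoints, so this is the minimum enclosing circle.
Diameter = 2r = 2√(67.25) ≈ 16.40.

16.40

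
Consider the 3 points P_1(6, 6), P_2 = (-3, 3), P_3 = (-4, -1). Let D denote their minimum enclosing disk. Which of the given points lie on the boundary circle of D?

Side lengths²: P_1P_2² = 90, P_1P_3² = 149, P_2P_3² = 17.
Since P_1P_3² = 149 ≥ 90 + 17 = 107, the angle opposite P_1P_3 is not acute, so the smallest enclosing circle has P_1P_3 as diameter.
Centre = midpoint of P_1P_3 = (1, 2.5), r² = 149/4 = 37.25.
The points at distance exactly r from the centre are P_1, P_3 — 2 points.

P_1, P_3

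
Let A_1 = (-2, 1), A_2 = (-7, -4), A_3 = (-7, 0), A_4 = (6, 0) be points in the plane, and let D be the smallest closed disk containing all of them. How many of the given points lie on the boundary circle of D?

3

The farthest pair is A_2–A_4 with squared distance 185. The circle on this segment as diameter has centre (-0.5, -2) and r² = 185/4 = 46.25.
Check A_1: distance² to centre = 11.25 ≤ 46.25, so it lies inside.
All remaining points lie in this disk, and no smaller disk contains both endpoints, so this is the minimum enclosing circle.
The points at distance exactly r from the centre are A_2, A_3, A_4 — 3 points.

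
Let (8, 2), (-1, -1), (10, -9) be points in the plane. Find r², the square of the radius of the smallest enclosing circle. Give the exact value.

Call the three points A, B, C in the order given.
Side lengths²: AB² = 90, AC² = 125, BC² = 185.
Since BC² = 185 < 125 + 90 = 215, the triangle is acute, so the smallest enclosing circle is the circumcircle.
Circumcentre = (71/14, -59/14), r² = 4625/98.

4625/98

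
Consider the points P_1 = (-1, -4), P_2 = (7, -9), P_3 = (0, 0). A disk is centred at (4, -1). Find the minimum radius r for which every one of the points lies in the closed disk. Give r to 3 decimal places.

The required radius is the distance from (4, -1) to the farthest point.
Squared distances: 34, 73, 17.
Maximum is 73, attained at P_2.
r = √73 ≈ 8.544.

8.544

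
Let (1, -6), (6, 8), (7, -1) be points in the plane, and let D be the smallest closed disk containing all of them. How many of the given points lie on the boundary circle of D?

Call the three points A, B, C in the order given.
Side lengths²: AB² = 221, AC² = 61, BC² = 82.
Since AB² = 221 ≥ 82 + 61 = 143, the angle opposite AB is not acute, so the smallest enclosing circle has AB as diameter.
Centre = midpoint of AB = (3.5, 1), r² = 221/4 = 55.25.
The points at distance exactly r from the centre are (1, -6), (6, 8) — 2 points.

2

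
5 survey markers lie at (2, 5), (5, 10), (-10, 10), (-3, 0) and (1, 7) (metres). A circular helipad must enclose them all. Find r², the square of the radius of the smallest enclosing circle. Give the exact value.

A smallest enclosing disk is always determined by at most three of the input points on its boundary.
The minimum enclosing circle is determined by three boundary points: (5, 10), (-10, 10), (-3, 0).
Their circumcentre is (-2.5, 7.8) with r² = 61.09.
The farthest remaining point (2, 5) is at distance² 28.09 ≤ 61.09.

61.09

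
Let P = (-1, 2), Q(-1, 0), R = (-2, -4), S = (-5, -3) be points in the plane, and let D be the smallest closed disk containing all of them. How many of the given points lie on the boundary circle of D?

A smallest enclosing disk is always determined by at most three of the input points on its boundary.
The minimum enclosing circle is determined by three boundary points: P, R, S.
Their circumcentre is (-99/38, -31/38) with r² = 7585/722.
The farthest remaining point Q is at distance² 2341/722 ≤ 7585/722.
The points at distance exactly r from the centre are P, R, S — 3 points.

3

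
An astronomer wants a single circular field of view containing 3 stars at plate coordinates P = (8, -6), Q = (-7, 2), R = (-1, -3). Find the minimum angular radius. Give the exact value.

Side lengths²: PQ² = 289, PR² = 90, QR² = 61.
Since PQ² = 289 ≥ 90 + 61 = 151, the angle opposite PQ is not acute, so the smallest enclosing circle has PQ as diameter.
Centre = midpoint of PQ = (0.5, -2), r² = 289/4 = 72.25.
r = √(72.25) = 8.5.

8.5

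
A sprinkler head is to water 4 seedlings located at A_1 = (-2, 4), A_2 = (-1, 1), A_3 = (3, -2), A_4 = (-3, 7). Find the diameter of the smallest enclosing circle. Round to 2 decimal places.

The minimum enclosing circle of a finite set is fixed by two of the points (as a diameter) or three (as a circumcircle).
The farthest pair is A_3–A_4 with squared distance 117. The circle on this segment as diameter has centre (0, 2.5) and r² = 117/4 = 29.25.
Check A_1: distance² to centre = 6.25 ≤ 29.25, so it lies inside.
All remaining points lie in this disk, and no smaller disk contains both endpoints, so this is the minimum enclosing circle.
Diameter = 2r = 2√(29.25) ≈ 10.82.

10.82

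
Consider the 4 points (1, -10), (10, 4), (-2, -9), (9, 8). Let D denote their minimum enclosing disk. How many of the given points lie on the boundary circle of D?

The farthest pair is (-2, -9)–(9, 8) with squared distance 410. The circle on this segment as diameter has centre (3.5, -0.5) and r² = 410/4 = 102.5.
Check (1, -10): distance² to centre = 96.5 ≤ 102.5, so it lies inside.
All remaining points lie in this disk, and no smaller disk contains both endpoints, so this is the minimum enclosing circle.
The points at distance exactly r from the centre are (-2, -9), (9, 8) — 2 points.

2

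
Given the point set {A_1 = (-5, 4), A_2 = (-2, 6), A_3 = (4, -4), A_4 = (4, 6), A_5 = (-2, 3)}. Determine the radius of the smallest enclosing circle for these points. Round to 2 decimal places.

6.17

The minimum enclosing circle is determined by three boundary points: A_1, A_3, A_4.
Their circumcentre is (7/18, 1) with r² = 12325/324.
The farthest remaining point A_2 is at distance² 9949/324 ≤ 12325/324.
r = √(12325/324) ≈ 6.17.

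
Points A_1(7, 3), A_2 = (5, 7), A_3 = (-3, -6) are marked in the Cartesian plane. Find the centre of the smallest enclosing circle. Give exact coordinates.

(1, 0.5)

Side lengths²: A_1A_2² = 20, A_1A_3² = 181, A_2A_3² = 233.
Since A_2A_3² = 233 ≥ 181 + 20 = 201, the angle opposite A_2A_3 is not acute, so the smallest enclosing circle has A_2A_3 as diameter.
Centre = midpoint of A_2A_3 = (1, 0.5), r² = 233/4 = 58.25.
Centre = (1, 0.5).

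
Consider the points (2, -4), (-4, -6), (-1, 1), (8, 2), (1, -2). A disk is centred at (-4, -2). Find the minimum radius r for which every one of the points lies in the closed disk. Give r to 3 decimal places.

12.649

The required radius is the distance from (-4, -2) to the farthest point.
Squared distances: 40, 16, 18, 160, 25.
Maximum is 160, attained at (8, 2).
r = √160 ≈ 12.649.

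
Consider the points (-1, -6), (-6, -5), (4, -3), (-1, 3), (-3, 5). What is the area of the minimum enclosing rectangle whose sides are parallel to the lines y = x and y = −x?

97.5

In coordinates u = x + y, v = x − y the rectangle is axis-aligned; the map (x,y)→(u,v) scales areas by 2.
u-values: -7, -11, 1, 2, 2; range = 2 − (-11) = 13.
v-values: 5, -1, 7, -4, -8; range = 7 − (-8) = 15.
Area = (13 × 15) / 2 = 97.5.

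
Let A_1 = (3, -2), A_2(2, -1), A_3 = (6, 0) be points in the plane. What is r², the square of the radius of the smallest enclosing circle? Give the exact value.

4.25

Side lengths²: A_1A_2² = 2, A_1A_3² = 13, A_2A_3² = 17.
Since A_2A_3² = 17 ≥ 13 + 2 = 15, the angle opposite A_2A_3 is not acute, so the smallest enclosing circle has A_2A_3 as diameter.
Centre = midpoint of A_2A_3 = (4, -0.5), r² = 17/4 = 4.25.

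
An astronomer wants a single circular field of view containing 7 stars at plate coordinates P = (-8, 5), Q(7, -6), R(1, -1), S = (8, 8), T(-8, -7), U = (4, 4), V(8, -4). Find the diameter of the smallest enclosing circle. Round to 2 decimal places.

21.93

A smallest enclosing disk is always determined by at most three of the input points on its boundary.
The farthest pair is S–T with squared distance 481. The circle on this segment as diameter has centre (0, 0.5) and r² = 481/4 = 120.25.
Check P: distance² to centre = 84.25 ≤ 120.25, so it lies inside.
All remaining points lie in this disk, and no smaller disk contains both endpoints, so this is the minimum enclosing circle.
Diameter = 2r = 2√(120.25) ≈ 21.93.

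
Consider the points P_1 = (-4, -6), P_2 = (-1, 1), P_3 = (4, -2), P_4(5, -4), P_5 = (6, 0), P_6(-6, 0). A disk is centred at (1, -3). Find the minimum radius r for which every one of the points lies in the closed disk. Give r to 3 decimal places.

7.616

The required radius is the distance from (1, -3) to the farthest point.
Squared distances: 34, 20, 10, 17, 34, 58.
Maximum is 58, attained at P_6.
r = √58 ≈ 7.616.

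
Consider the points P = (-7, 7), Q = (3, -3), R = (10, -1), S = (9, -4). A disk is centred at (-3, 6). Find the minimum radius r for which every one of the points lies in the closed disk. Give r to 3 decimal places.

15.620

The required radius is the distance from (-3, 6) to the farthest point.
Squared distances: 17, 117, 218, 244.
Maximum is 244, attained at S.
r = √244 ≈ 15.620.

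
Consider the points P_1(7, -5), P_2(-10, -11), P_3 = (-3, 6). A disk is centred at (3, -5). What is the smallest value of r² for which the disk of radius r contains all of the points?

205

The required radius is the distance from (3, -5) to the farthest point.
Squared distances: 16, 205, 157.
Maximum is 205, attained at P_2.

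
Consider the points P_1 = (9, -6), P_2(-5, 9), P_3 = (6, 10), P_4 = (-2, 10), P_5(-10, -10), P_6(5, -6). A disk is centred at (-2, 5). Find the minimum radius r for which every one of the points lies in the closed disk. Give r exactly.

17

The required radius is the distance from (-2, 5) to the farthest point.
Squared distances: 242, 25, 89, 25, 289, 170.
Maximum is 289, attained at P_5.
r = √289 = 17.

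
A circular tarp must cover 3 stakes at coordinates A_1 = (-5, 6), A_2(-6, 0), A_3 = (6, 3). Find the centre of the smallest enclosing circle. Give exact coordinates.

(-7/46, 97/46)

Side lengths²: A_1A_2² = 37, A_1A_3² = 130, A_2A_3² = 153.
Since A_2A_3² = 153 < 130 + 37 = 167, the triangle is acute, so the smallest enclosing circle is the circumcircle.
Circumcentre = (-7/46, 97/46), r² = 40885/1058.
Centre = (-7/46, 97/46).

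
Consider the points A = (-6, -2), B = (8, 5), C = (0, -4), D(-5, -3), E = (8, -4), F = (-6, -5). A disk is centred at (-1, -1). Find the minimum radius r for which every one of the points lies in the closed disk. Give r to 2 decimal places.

10.82

The required radius is the distance from (-1, -1) to the farthest point.
Squared distances: 26, 117, 10, 20, 90, 41.
Maximum is 117, attained at B.
r = √117 ≈ 10.82.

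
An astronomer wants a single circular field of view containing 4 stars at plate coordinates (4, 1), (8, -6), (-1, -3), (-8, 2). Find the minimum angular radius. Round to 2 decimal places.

8.94

The farthest pair is (8, -6)–(-8, 2) with squared distance 320. The circle on this segment as diameter has centre (0, -2) and r² = 320/4 = 80.
Check (4, 1): distance² to centre = 25 ≤ 80, so it lies inside.
All remaining points lie in this disk, and no smaller disk contains both endpoints, so this is the minimum enclosing circle.
r = √80 ≈ 8.94.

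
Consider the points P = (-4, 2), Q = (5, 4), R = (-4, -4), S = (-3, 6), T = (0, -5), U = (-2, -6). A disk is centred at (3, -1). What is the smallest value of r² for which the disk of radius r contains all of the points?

The required radius is the distance from (3, -1) to the farthest point.
Squared distances: 58, 29, 58, 85, 25, 50.
Maximum is 85, attained at S.

85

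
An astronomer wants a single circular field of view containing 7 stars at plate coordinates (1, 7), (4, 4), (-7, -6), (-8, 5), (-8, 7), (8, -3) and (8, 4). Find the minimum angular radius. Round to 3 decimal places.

The minimum enclosing circle is determined by three boundary points: (-7, -6), (-8, 7), (8, -3).
Their circumcentre is (-20/33, 34/33) with r² = 98345/1089.
The farthest remaining point (8, 4) is at distance² 90260/1089 ≤ 98345/1089.
r = √(98345/1089) ≈ 9.503.

9.503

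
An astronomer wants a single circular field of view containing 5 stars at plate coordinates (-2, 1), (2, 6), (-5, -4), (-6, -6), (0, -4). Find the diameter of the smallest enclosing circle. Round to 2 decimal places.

14.42

The farthest pair is (2, 6)–(-6, -6) with squared distance 208. The circle on this segment as diameter has centre (-2, 0) and r² = 208/4 = 52.
Check (-2, 1): distance² to centre = 1 ≤ 52, so it lies inside.
All remaining points lie in this disk, and no smaller disk contains both endpoints, so this is the minimum enclosing circle.
Diameter = 2r = 2√52 ≈ 14.42.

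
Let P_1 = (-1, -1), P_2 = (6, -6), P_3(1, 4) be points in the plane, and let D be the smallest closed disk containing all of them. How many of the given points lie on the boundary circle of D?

2

Side lengths²: P_1P_2² = 74, P_1P_3² = 29, P_2P_3² = 125.
Since P_2P_3² = 125 ≥ 74 + 29 = 103, the angle opposite P_2P_3 is not acute, so the smallest enclosing circle has P_2P_3 as diameter.
Centre = midpoint of P_2P_3 = (3.5, -1), r² = 125/4 = 31.25.
The points at distance exactly r from the centre are P_2, P_3 — 2 points.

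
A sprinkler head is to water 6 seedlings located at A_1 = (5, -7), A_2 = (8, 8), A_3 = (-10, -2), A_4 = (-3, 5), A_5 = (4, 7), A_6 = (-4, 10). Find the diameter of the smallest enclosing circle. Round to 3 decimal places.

20.752

The minimum enclosing circle of a finite set is fixed by two of the points (as a diameter) or three (as a circumcircle).
The minimum enclosing circle is determined by three boundary points: A_1, A_2, A_3.
Their circumcentre is (-0.375, 1.875) with r² = 107.65625.
The farthest remaining point A_6 is at distance² 79.15625 ≤ 107.65625.
Diameter = 2r = 2√(107.65625) ≈ 20.752.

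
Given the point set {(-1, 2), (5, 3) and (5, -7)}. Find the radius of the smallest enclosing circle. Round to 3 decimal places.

5.483

Call the three points A, B, C in the order given.
Side lengths²: AB² = 37, AC² = 117, BC² = 100.
Since AC² = 117 < 100 + 37 = 137, the triangle is acute, so the smallest enclosing circle is the circumcircle.
Circumcentre = (2.75, -2), r² = 30.0625.
r = √(30.0625) ≈ 5.483.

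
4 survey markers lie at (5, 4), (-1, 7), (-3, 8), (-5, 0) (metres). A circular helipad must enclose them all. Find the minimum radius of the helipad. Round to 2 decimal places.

5.52

A smallest enclosing disk is always determined by at most three of the input points on its boundary.
The minimum enclosing circle is determined by three boundary points: (5, 4), (-3, 8), (-5, 0).
Their circumcentre is (-4/9, 28/9) with r² = 2465/81.
The farthest remaining point (-1, 7) is at distance² 1250/81 ≤ 2465/81.
r = √(2465/81) ≈ 5.52.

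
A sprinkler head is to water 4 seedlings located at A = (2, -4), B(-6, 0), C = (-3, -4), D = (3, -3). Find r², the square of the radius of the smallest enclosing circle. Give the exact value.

22.5

The farthest pair is B–D with squared distance 90. The circle on this segment as diameter has centre (-1.5, -1.5) and r² = 90/4 = 22.5.
Check A: distance² to centre = 18.5 ≤ 22.5, so it lies inside.
All remaining points lie in this disk, and no smaller disk contains both endpoints, so this is the minimum enclosing circle.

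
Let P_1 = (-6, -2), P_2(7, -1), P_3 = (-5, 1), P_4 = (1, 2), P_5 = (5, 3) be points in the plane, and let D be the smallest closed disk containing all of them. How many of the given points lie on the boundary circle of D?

The farthest pair is P_1–P_2 with squared distance 170. The circle on this segment as diameter has centre (0.5, -1.5) and r² = 170/4 = 42.5.
Check P_3: distance² to centre = 36.5 ≤ 42.5, so it lies inside.
All remaining points lie in this disk, and no smaller disk contains both endpoints, so this is the minimum enclosing circle.
The points at distance exactly r from the centre are P_1, P_2 — 2 points.

2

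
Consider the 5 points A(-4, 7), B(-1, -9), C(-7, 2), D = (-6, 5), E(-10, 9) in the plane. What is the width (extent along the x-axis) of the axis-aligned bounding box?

9

max x = -1, min x = -10, so width = 9.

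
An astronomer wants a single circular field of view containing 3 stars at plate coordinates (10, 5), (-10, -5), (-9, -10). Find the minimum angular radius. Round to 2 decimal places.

Call the three points A, B, C in the order given.
Side lengths²: AB² = 500, AC² = 586, BC² = 26.
Since AC² = 586 ≥ 500 + 26 = 526, the angle opposite AC is not acute, so the smallest enclosing circle has AC as diameter.
Centre = midpoint of AC = (0.5, -2.5), r² = 586/4 = 146.5.
r = √(146.5) ≈ 12.10.

12.10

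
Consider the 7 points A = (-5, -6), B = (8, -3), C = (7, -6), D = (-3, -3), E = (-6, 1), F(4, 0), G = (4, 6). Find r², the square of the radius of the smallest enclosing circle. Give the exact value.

59.765625

A smallest enclosing disk is always determined by at most three of the input points on its boundary.
The minimum enclosing circle is determined by three boundary points: A, C, G.
Their circumcentre is (1, -1.125) with r² = 59.765625.
The farthest remaining point E is at distance² 53.515625 ≤ 59.765625.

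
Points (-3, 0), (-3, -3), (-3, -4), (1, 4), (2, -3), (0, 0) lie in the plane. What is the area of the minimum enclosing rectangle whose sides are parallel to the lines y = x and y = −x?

In coordinates u = x + y, v = x − y the rectangle is axis-aligned; the map (x,y)→(u,v) scales areas by 2.
u-values: -3, -6, -7, 5, -1, 0; range = 5 − (-7) = 12.
v-values: -3, 0, 1, -3, 5, 0; range = 5 − (-3) = 8.
Area = (12 × 8) / 2 = 48.

48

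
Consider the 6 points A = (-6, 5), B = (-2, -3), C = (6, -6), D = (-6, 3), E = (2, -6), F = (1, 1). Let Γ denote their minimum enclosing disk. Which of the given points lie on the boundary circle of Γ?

A, C

By Welzl's lemma the MEC is supported by two points (diametrically opposite) or three points (on a circumcircle).
The farthest pair is A–C with squared distance 265. The circle on this segment as diameter has centre (0, -0.5) and r² = 265/4 = 66.25.
Check B: distance² to centre = 10.25 ≤ 66.25, so it lies inside.
All remaining points lie in this disk, and no smaller disk contains both endpoints, so this is the minimum enclosing circle.
The points at distance exactly r from the centre are A, C — 2 points.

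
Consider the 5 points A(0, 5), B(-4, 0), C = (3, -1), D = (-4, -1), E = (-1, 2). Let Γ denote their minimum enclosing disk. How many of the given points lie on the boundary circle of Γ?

By Welzl's lemma the MEC is supported by two points (diametrically opposite) or three points (on a circumcircle).
The minimum enclosing circle is determined by three boundary points: A, C, D.
Their circumcentre is (-0.5, 1) with r² = 16.25.
The farthest remaining point B is at distance² 13.25 ≤ 16.25.
The points at distance exactly r from the centre are A, C, D — 3 points.

3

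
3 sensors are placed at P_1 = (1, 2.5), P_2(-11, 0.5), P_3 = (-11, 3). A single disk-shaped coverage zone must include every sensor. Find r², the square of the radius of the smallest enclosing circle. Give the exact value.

Side lengths²: P_1P_2² = 148, P_1P_3² = 144.25, P_2P_3² = 6.25.
Since P_1P_2² = 148 < 144.25 + 6.25 = 150.5, the triangle is acute, so the smallest enclosing circle is the circumcircle.
Circumcentre = (-121/24, 1.75), r² = 21349/576.

21349/576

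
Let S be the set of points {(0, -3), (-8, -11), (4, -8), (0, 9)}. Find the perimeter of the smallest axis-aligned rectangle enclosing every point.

64

Width = max x − min x = 4 − (-8) = 12.
Height = max y − min y = 9 − (-11) = 20.
Perimeter = 2(12 + 20) = 64.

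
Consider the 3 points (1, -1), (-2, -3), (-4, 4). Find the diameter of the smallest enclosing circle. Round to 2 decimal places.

7.42

Call the three points A, B, C in the order given.
Side lengths²: AB² = 13, AC² = 50, BC² = 53.
Since BC² = 53 < 50 + 13 = 63, the triangle is acute, so the smallest enclosing circle is the circumcircle.
Circumcentre = (-2.3, 0.7), r² = 13.78.
Diameter = 2r = 2√(13.78) ≈ 7.42.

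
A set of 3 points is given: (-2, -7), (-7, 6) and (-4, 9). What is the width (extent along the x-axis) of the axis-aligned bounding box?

max x = -2, min x = -7, so width = 5.

5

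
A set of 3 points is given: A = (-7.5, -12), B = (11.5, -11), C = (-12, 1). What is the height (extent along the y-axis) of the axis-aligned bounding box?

max y = 1, min y = -12, so height = 13.

13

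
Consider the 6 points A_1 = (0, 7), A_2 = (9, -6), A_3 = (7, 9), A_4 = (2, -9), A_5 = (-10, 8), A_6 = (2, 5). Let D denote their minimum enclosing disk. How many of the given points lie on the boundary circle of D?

The minimum enclosing circle of a finite set is fixed by two of the points (as a diameter) or three (as a circumcircle).
The farthest pair is A_2–A_5 with squared distance 557. The circle on this segment as diameter has centre (-0.5, 1) and r² = 557/4 = 139.25.
Check A_1: distance² to centre = 36.25 ≤ 139.25, so it lies inside.
All remaining points lie in this disk, and no smaller disk contains both endpoints, so this is the minimum enclosing circle.
The points at distance exactly r from the centre are A_2, A_5 — 2 points.

2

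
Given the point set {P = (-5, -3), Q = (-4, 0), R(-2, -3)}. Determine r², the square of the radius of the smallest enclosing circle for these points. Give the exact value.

Side lengths²: PQ² = 10, PR² = 9, QR² = 13.
Since QR² = 13 < 10 + 9 = 19, the triangle is acute, so the smallest enclosing circle is the circumcircle.
Circumcentre = (-3.5, -11/6), r² = 65/18.

65/18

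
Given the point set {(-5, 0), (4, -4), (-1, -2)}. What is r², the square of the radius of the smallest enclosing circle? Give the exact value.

Call the three points A, B, C in the order given.
Side lengths²: AB² = 97, AC² = 20, BC² = 29.
Since AB² = 97 ≥ 29 + 20 = 49, the angle opposite AB is not acute, so the smallest enclosing circle has AB as diameter.
Centre = midpoint of AB = (-0.5, -2), r² = 97/4 = 24.25.

24.25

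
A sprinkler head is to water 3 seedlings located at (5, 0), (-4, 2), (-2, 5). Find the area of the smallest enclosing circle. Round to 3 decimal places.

66.828

Call the three points A, B, C in the order given.
Side lengths²: AB² = 85, AC² = 74, BC² = 13.
Since AB² = 85 < 74 + 13 = 87, the triangle is acute, so the smallest enclosing circle is the circumcircle.
Circumcentre = (33/62, 71/62), r² = 40885/1922.
Area = π·r² = π·40885/1922 ≈ 66.828.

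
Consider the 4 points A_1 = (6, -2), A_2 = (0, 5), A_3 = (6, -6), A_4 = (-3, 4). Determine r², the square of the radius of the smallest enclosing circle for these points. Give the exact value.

By Welzl's lemma the MEC is supported by two points (diametrically opposite) or three points (on a circumcircle).
The farthest pair is A_3–A_4 with squared distance 181. The circle on this segment as diameter has centre (1.5, -1) and r² = 181/4 = 45.25.
Check A_1: distance² to centre = 21.25 ≤ 45.25, so it lies inside.
All remaining points lie in this disk, and no smaller disk contains both endpoints, so this is the minimum enclosing circle.

45.25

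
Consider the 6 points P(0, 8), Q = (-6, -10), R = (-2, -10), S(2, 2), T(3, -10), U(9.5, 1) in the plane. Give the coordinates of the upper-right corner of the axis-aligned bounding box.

x-range [-6, 9.5], y-range [-10, 8].
The upper-right corner is (9.5, 8).

(9.5, 8)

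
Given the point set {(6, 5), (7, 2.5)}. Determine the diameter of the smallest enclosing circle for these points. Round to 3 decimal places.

The smallest circle enclosing two points has them as diameter endpoints.
Centre = midpoint = (6.5, 3.75); r² = |(6, 5)−(7, 2.5)|²/4 = 7.25/4 = 1.8125.
Diameter = 2r = 2√(1.8125) ≈ 2.693.

2.693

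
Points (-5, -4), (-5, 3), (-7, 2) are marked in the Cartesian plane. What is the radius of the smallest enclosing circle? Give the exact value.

3.5

Call the three points A, B, C in the order given.
Side lengths²: AB² = 49, AC² = 40, BC² = 5.
Since AB² = 49 ≥ 40 + 5 = 45, the angle opposite AB is not acute, so the smallest enclosing circle has AB as diameter.
Centre = midpoint of AB = (-5, -0.5), r² = 49/4 = 12.25.
r = √(12.25) = 3.5.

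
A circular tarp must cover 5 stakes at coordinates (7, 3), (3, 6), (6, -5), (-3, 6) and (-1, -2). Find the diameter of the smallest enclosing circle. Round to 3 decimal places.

14.213

The minimum enclosing circle of a finite set is fixed by two of the points (as a diameter) or three (as a circumcircle).
The farthest pair is (6, -5)–(-3, 6) with squared distance 202. The circle on this segment as diameter has centre (1.5, 0.5) and r² = 202/4 = 50.5.
Check (7, 3): distance² to centre = 36.5 ≤ 50.5, so it lies inside.
All remaining points lie in this disk, and no smaller disk contains both endpoints, so this is the minimum enclosing circle.
Diameter = 2r = 2√(50.5) ≈ 14.213.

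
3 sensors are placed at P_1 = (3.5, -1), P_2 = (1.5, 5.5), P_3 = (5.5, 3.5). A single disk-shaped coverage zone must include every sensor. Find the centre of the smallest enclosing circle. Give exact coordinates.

(2.5, 2.25)

Side lengths²: P_1P_2² = 46.25, P_1P_3² = 24.25, P_2P_3² = 20.
Since P_1P_2² = 46.25 ≥ 24.25 + 20 = 44.25, the angle opposite P_1P_2 is not acute, so the smallest enclosing circle has P_1P_2 as diameter.
Centre = midpoint of P_1P_2 = (2.5, 2.25), r² = 46.25/4 = 11.5625.
Centre = (2.5, 2.25).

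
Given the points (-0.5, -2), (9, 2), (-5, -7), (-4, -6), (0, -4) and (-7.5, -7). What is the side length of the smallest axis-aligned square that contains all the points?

16.5

The bounding box has width 16.5 and height 9.
An axis-aligned square enclosing the set must have side ≥ max(width, height).
So the minimum side is max(16.5, 9) = 16.5.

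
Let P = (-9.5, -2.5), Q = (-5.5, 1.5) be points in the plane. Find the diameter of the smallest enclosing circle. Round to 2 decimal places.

The smallest circle enclosing two points has them as diameter endpoints.
Centre = midpoint = (-7.5, -0.5); r² = |PQ|²/4 = 32/4 = 8.
Diameter = 2r = 2√8 ≈ 5.66.

5.66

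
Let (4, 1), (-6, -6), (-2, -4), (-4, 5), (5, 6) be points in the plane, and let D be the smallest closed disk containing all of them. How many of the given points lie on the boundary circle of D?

2

The minimum enclosing circle of a finite set is fixed by two of the points (as a diameter) or three (as a circumcircle).
The farthest pair is (-6, -6)–(5, 6) with squared distance 265. The circle on this segment as diameter has centre (-0.5, 0) and r² = 265/4 = 66.25.
Check (4, 1): distance² to centre = 21.25 ≤ 66.25, so it lies inside.
All remaining points lie in this disk, and no smaller disk contains both endpoints, so this is the minimum enclosing circle.
The points at distance exactly r from the centre are (-6, -6), (5, 6) — 2 points.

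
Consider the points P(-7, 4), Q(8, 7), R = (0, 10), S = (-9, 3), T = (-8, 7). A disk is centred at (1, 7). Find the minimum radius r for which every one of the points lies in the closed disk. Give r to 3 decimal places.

The required radius is the distance from (1, 7) to the farthest point.
Squared distances: 73, 49, 10, 116, 81.
Maximum is 116, attained at S.
r = √116 ≈ 10.770.

10.770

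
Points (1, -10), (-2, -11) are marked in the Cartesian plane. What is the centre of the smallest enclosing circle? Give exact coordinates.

(-0.5, -10.5)

The smallest circle enclosing two points has them as diameter endpoints.
Centre = midpoint = (-0.5, -10.5); r² = |(1, -10)−(-2, -11)|²/4 = 10/4 = 2.5.
Centre = (-0.5, -10.5).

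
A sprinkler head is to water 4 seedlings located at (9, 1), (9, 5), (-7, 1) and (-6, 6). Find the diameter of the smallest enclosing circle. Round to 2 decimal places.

By Welzl's lemma the MEC is supported by two points (diametrically opposite) or three points (on a circumcircle).
The farthest pair is (9, 5)–(-7, 1) with squared distance 272. The circle on this segment as diameter has centre (1, 3) and r² = 272/4 = 68.
Check (9, 1): distance² to centre = 68 ≤ 68, so it lies inside.
All remaining points lie in this disk, and no smaller disk contains both endpoints, so this is the minimum enclosing circle.
Diameter = 2r = 2√68 ≈ 16.49.

16.49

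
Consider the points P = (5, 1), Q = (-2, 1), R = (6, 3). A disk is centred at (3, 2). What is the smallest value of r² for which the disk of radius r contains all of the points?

The required radius is the distance from (3, 2) to the farthest point.
Squared distances: 5, 26, 10.
Maximum is 26, attained at Q.

26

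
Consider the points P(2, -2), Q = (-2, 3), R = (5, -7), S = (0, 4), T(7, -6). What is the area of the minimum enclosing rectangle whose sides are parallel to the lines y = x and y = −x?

54

In coordinates u = x + y, v = x − y the rectangle is axis-aligned; the map (x,y)→(u,v) scales areas by 2.
u-values: 0, 1, -2, 4, 1; range = 4 − (-2) = 6.
v-values: 4, -5, 12, -4, 13; range = 13 − (-5) = 18.
Area = (6 × 18) / 2 = 54.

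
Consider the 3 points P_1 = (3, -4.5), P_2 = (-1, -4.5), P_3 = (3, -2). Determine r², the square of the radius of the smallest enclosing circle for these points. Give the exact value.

Side lengths²: P_1P_2² = 16, P_1P_3² = 6.25, P_2P_3² = 22.25.
Since P_2P_3² = 22.25 ≥ 16 + 6.25 = 22.25, the angle opposite P_2P_3 is not acute, so the smallest enclosing circle has P_2P_3 as diameter.
Centre = midpoint of P_2P_3 = (1, -3.25), r² = 22.25/4 = 5.5625.

5.5625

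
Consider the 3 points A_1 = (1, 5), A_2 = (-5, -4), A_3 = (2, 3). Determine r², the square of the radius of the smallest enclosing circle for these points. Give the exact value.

Side lengths²: A_1A_2² = 117, A_1A_3² = 5, A_2A_3² = 98.
Since A_1A_2² = 117 ≥ 98 + 5 = 103, the angle opposite A_1A_2 is not acute, so the smallest enclosing circle has A_1A_2 as diameter.
Centre = midpoint of A_1A_2 = (-2, 0.5), r² = 117/4 = 29.25.

29.25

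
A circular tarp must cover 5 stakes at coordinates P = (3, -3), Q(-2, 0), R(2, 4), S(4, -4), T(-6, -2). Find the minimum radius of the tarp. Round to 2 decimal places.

By Welzl's lemma the MEC is supported by two points (diametrically opposite) or three points (on a circumcircle).
The minimum enclosing circle is determined by three boundary points: R, S, T.
Their circumcentre is (-11/19, -17/19) with r² = 11050/361.
The farthest remaining point P is at distance² 6224/361 ≤ 11050/361.
r = √(11050/361) ≈ 5.53.

5.53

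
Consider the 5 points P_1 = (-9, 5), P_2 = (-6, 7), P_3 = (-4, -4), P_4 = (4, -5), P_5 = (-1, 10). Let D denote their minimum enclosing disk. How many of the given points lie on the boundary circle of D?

3

The minimum enclosing circle of a finite set is fixed by two of the points (as a diameter) or three (as a circumcircle).
The minimum enclosing circle is determined by three boundary points: P_1, P_4, P_5.
Their circumcentre is (-75/58, 91/58) with r² = 119705/1682.
The farthest remaining point P_2 is at distance² 86877/1682 ≤ 119705/1682.
The points at distance exactly r from the centre are P_1, P_4, P_5 — 3 points.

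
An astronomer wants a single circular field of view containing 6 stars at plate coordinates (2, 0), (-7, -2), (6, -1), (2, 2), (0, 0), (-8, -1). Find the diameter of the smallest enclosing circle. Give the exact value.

14

A smallest enclosing disk is always determined by at most three of the input points on its boundary.
The farthest pair is (6, -1)–(-8, -1) with squared distance 196. The circle on this segment as diameter has centre (-1, -1) and r² = 196/4 = 49.
Check (2, 0): distance² to centre = 10 ≤ 49, so it lies inside.
All remaining points lie in this disk, and no smaller disk contains both endpoints, so this is the minimum enclosing circle.
Diameter = 2r = 2√49 = 14.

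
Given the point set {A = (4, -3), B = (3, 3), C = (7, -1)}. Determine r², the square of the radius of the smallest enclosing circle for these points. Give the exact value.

Side lengths²: AB² = 37, AC² = 13, BC² = 32.
Since AB² = 37 < 32 + 13 = 45, the triangle is acute, so the smallest enclosing circle is the circumcircle.
Circumcentre = (4.1, 0.1), r² = 9.62.

9.62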